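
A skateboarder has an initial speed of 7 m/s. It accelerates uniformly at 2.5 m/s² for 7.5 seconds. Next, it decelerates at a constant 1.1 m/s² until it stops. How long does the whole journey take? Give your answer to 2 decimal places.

30.91 s

Phase 1 (accelerating): v₀ = 7.00 m/s, a = 2.5 m/s².
v = v₀ + at = 7.00 + (2.5)(7.5) = 25.8 m/s
Δx = v₀t + ½at² = 7.00·7.5 + 0.5·2.5·7.5² = 123 m

Phase 2 (decelerating): v₀ = 25.8 m/s, a = -1.1 m/s².
v = v₀ + at → t = (0 − 25.8) / -1.1 = 23.4 s
v² = v₀² + 2aΔx → Δx = (0² − 25.8²)/(2·-1.1) = 301 m
Total time = 7.50 + 23.4 = 30.9 s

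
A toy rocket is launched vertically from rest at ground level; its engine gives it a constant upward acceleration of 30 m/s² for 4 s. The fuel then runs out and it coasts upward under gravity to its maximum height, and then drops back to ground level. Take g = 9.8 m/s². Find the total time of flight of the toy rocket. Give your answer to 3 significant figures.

30.3 s

Phase 1 (powered ascent): v₀ = 0 m/s, a = 30 m/s².
v = v₀ + at = 0 + (30)(4) = 120 m/s
Δx = v₀t + ½at² = 0·4 + 0.5·30·4² = 240 m

Phase 2 (coasting upward): v₀ = 120 m/s, a = -9.8 m/s².
v = v₀ + at → t = (0 − 120) / -9.8 = 12.2 s
v² = v₀² + 2aΔx → Δx = (0² − 120²)/(2·-9.8) = 735 m

Phase 3 (free fall): v₀ = 0 m/s, a = -9.8 m/s².
Falls 975 m from rest: t = √(2·975/9.8) = 14.1 s; v = g·t = 138 m/s.
Total time = 4.00 + 12.2 + 14.1 = 30.3 s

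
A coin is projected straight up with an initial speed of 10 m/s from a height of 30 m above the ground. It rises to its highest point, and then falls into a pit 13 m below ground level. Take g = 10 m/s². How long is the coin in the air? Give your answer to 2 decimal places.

Phase 1 (rising): v₀ = 10.0 m/s, a = -10 m/s².
v = v₀ + at → t = (0 − 10.0) / -10 = 1.00 s
v² = v₀² + 2aΔx → Δx = (0² − 10.0²)/(2·-10) = 5.00 m

Phase 2 (falling): v₀ = 0 m/s, a = -10 m/s².
Falls 48.0 m from rest: t = √(2·48.0/10) = 3.10 s; v = g·t = 31.0 m/s.
Total time = 1.00 + 3.10 = 4.10 s

4.10 s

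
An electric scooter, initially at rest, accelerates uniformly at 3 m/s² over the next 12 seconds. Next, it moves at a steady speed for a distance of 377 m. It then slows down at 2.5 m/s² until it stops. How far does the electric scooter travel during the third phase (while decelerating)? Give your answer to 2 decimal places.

259.20 m

Phase 1 (accelerating): v₀ = 0 m/s, a = 3 m/s².
v = v₀ + at = 0 + (3)(12) = 36.0 m/s
Δx = v₀t + ½at² = 0·12 + 0.5·3·12² = 216 m

Phase 2 (constant speed): v₀ = 36.0 m/s, a = 0 m/s².
Constant speed: t = d/v = 377/36.0 = 10.5 s

Phase 3 (decelerating): v₀ = 36.0 m/s, a = -2.5 m/s².
v = v₀ + at → t = (0 − 36.0) / -2.5 = 14.4 s
v² = v₀² + 2aΔx → Δx = (0² − 36.0²)/(2·-2.5) = 259 m
Distance in phase 3 = 259 m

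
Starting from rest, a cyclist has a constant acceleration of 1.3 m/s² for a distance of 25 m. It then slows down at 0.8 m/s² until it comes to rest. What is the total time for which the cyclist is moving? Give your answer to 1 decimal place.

Phase 1 (accelerating): v₀ = 0 m/s, a = 1.3 m/s².
v² = v₀² + 2aΔx = 0² + 2·1.3·25 = 65.0 → v = 8.06 m/s
t = (v − v₀)/a = (8.06 − 0)/1.3 = 6.20 s

Phase 2 (decelerating): v₀ = 8.06 m/s, a = -0.8 m/s².
v = v₀ + at → t = (0 − 8.06) / -0.8 = 10.1 s
v² = v₀² + 2aΔx → Δx = (0² − 8.06²)/(2·-0.8) = 40.6 m
Total time = 6.20 + 10.1 = 16.3 s

16.3 s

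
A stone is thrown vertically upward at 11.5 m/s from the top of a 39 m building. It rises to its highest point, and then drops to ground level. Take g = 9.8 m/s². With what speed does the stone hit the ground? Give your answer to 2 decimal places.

Phase 1 (rising): v₀ = 11.5 m/s, a = -9.8 m/s².
v = v₀ + at → t = (0 − 11.5) / -9.8 = 1.17 s
v² = v₀² + 2aΔx → Δx = (0² − 11.5²)/(2·-9.8) = 6.75 m

Phase 2 (falling): v₀ = 0 m/s, a = -9.8 m/s².
Falls 45.7 m from rest: t = √(2·45.7/9.8) = 3.06 s; v = g·t = 29.9 m/s.
Final speed = 29.9 m/s

29.94 m/s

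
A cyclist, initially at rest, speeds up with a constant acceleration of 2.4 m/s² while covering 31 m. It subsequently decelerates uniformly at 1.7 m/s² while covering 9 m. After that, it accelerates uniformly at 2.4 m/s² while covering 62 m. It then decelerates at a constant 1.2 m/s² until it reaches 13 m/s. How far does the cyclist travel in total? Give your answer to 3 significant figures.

Phase 1 (accelerating): v₀ = 0 m/s, a = 2.4 m/s².
v² = v₀² + 2aΔx = 0² + 2·2.4·31 = 149 → v = 12.2 m/s
t = (v − v₀)/a = (12.2 − 0)/2.4 = 5.08 s

Phase 2 (decelerating): v₀ = 12.2 m/s, a = -1.7 m/s².
v² = v₀² + 2aΔx = 12.2² + 2·-1.7·9 = 118 → v = 10.9 m/s
t = (v − v₀)/a = (10.9 − 12.2)/-1.7 = 0.780 s

Phase 3 (accelerating): v₀ = 10.9 m/s, a = 2.4 m/s².
v² = v₀² + 2aΔx = 10.9² + 2·2.4·62 = 416 → v = 20.4 m/s
t = (v − v₀)/a = (20.4 − 10.9)/2.4 = 3.97 s

Phase 4 (decelerating): v₀ = 20.4 m/s, a = -1.2 m/s².
v = v₀ + at → t = (13 − 20.4) / -1.2 = 6.16 s
v² = v₀² + 2aΔx → Δx = (13² − 20.4²)/(2·-1.2) = 103 m
Total distance = 31.0 + 9.00 + 62.0 + 103 = 205 m

205 m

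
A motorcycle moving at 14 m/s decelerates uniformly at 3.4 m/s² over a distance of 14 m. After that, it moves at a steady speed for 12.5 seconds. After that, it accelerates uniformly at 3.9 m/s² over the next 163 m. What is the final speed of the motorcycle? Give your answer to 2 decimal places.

Phase 1 (decelerating): v₀ = 14.0 m/s, a = -3.4 m/s².
v² = v₀² + 2aΔx = 14.0² + 2·-3.4·14 = 101 → v = 10.0 m/s
t = (v − v₀)/a = (10.0 − 14.0)/-3.4 = 1.16 s

Phase 2 (constant speed): v₀ = 10.0 m/s, a = 0 m/s².
v = v₀ + at = 10.0 + (0)(12.5) = 10.0 m/s
Δx = v₀t + ½at² = 10.0·12.5 + 0.5·0·12.5² = 125 m

Phase 3 (accelerating): v₀ = 10.0 m/s, a = 3.9 m/s².
v² = v₀² + 2aΔx = 10.0² + 2·3.9·163 = 1370 → v = 37.0 m/s
t = (v − v₀)/a = (37.0 − 10.0)/3.9 = 6.92 s
Final speed = 37.0 m/s

37.04 m/s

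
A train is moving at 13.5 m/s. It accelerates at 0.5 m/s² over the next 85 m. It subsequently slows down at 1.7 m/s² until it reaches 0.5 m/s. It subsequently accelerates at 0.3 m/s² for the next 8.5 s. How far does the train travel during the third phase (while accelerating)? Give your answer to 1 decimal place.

15.1 m

Phase 1 (accelerating): v₀ = 13.5 m/s, a = 0.5 m/s².
v² = v₀² + 2aΔx = 13.5² + 2·0.5·85 = 267 → v = 16.3 m/s
t = (v − v₀)/a = (16.3 − 13.5)/0.5 = 5.70 s

Phase 2 (decelerating): v₀ = 16.3 m/s, a = -1.7 m/s².
v = v₀ + at → t = (0.5 − 16.3) / -1.7 = 9.32 s
v² = v₀² + 2aΔx → Δx = (0.5² − 16.3²)/(2·-1.7) = 78.5 m

Phase 3 (accelerating): v₀ = 0.500 m/s, a = 0.3 m/s².
v = v₀ + at = 0.500 + (0.3)(8.5) = 3.05 m/s
Δx = v₀t + ½at² = 0.500·8.5 + 0.5·0.3·8.5² = 15.1 m
Distance in phase 3 = 15.1 m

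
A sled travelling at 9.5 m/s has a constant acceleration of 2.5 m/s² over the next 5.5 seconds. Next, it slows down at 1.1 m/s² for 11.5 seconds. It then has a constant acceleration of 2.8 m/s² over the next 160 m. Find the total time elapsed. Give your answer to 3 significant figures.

24.6 s

Phase 1 (accelerating): v₀ = 9.50 m/s, a = 2.5 m/s².
v = v₀ + at = 9.50 + (2.5)(5.5) = 23.2 m/s
Δx = v₀t + ½at² = 9.50·5.5 + 0.5·2.5·5.5² = 90.1 m

Phase 2 (decelerating): v₀ = 23.2 m/s, a = -1.1 m/s².
v = v₀ + at = 23.2 + (-1.1)(11.5) = 10.6 m/s
Δx = v₀t + ½at² = 23.2·11.5 + 0.5·-1.1·11.5² = 195 m

Phase 3 (accelerating): v₀ = 10.6 m/s, a = 2.8 m/s².
v² = v₀² + 2aΔx = 10.6² + 2·2.8·160 = 1010 → v = 31.8 m/s
t = (v − v₀)/a = (31.8 − 10.6)/2.8 = 7.56 s
Total time = 5.50 + 11.5 + 7.56 = 24.6 s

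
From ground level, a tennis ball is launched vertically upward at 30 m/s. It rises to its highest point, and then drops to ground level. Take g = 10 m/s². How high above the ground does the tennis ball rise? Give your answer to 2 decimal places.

Phase 1 (rising): v₀ = 30.0 m/s, a = -10 m/s².
v = v₀ + at → t = (0 − 30.0) / -10 = 3.00 s
v² = v₀² + 2aΔx → Δx = (0² − 30.0²)/(2·-10) = 45.0 m
Maximum height = 45.0 m

45.00 m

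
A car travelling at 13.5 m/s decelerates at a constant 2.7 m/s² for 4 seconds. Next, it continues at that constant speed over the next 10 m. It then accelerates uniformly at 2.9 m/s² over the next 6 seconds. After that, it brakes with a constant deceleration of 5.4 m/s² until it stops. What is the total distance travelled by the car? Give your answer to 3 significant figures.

Phase 1 (decelerating): v₀ = 13.5 m/s, a = -2.7 m/s².
v = v₀ + at = 13.5 + (-2.7)(4) = 2.70 m/s
Δx = v₀t + ½at² = 13.5·4 + 0.5·-2.7·4² = 32.4 m

Phase 2 (constant speed): v₀ = 2.70 m/s, a = 0 m/s².
Constant speed: t = d/v = 10/2.70 = 3.70 s

Phase 3 (accelerating): v₀ = 2.70 m/s, a = 2.9 m/s².
v = v₀ + at = 2.70 + (2.9)(6) = 20.1 m/s
Δx = v₀t + ½at² = 2.70·6 + 0.5·2.9·6² = 68.4 m

Phase 4 (decelerating): v₀ = 20.1 m/s, a = -5.4 m/s².
v = v₀ + at → t = (0 − 20.1) / -5.4 = 3.72 s
v² = v₀² + 2aΔx → Δx = (0² − 20.1²)/(2·-5.4) = 37.4 m
Total distance = 32.4 + 10.0 + 68.4 + 37.4 = 148 m

148 m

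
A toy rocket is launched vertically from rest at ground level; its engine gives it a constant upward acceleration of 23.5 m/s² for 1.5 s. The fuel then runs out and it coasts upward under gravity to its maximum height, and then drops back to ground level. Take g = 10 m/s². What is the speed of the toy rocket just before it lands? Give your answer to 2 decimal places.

Phase 1 (powered ascent): v₀ = 0 m/s, a = 23.5 m/s².
v = v₀ + at = 0 + (23.5)(1.5) = 35.2 m/s
Δx = v₀t + ½at² = 0·1.5 + 0.5·23.5·1.5² = 26.4 m

Phase 2 (coasting upward): v₀ = 35.2 m/s, a = -10 m/s².
v = v₀ + at → t = (0 − 35.2) / -10 = 3.52 s
v² = v₀² + 2aΔx → Δx = (0² − 35.2²)/(2·-10) = 62.1 m

Phase 3 (free fall): v₀ = 0 m/s, a = -10 m/s².
Falls 88.6 m from rest: t = √(2·88.6/10) = 4.21 s; v = g·t = 42.1 m/s.
Impact speed = 42.1 m/s

42.09 m/s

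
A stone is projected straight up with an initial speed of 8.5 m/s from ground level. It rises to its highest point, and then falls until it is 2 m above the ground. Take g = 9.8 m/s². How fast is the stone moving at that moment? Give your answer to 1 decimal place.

5.7 m/s

Phase 1 (rising): v₀ = 8.50 m/s, a = -9.8 m/s².
v = v₀ + at → t = (0 − 8.50) / -9.8 = 0.867 s
v² = v₀² + 2aΔx → Δx = (0² − 8.50²)/(2·-9.8) = 3.69 m

Phase 2 (falling): v₀ = 0 m/s, a = -9.8 m/s².
Falls 1.69 m from rest: t = √(2·1.69/9.8) = 0.587 s; v = g·t = 5.75 m/s.
Final speed = 5.75 m/s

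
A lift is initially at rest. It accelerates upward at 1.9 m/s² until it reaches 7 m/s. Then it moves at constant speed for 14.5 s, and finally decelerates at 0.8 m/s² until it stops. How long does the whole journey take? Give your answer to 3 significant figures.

Phase 1 (accelerating): v₀ = 0 m/s, a = 1.9 m/s².
v = v₀ + at → t = (7 − 0) / 1.9 = 3.68 s
v² = v₀² + 2aΔx → Δx = (7² − 0²)/(2·1.9) = 12.9 m

Phase 2 (constant speed): v₀ = 7.00 m/s, a = 0 m/s².
v = v₀ + at = 7.00 + (0)(14.5) = 7.00 m/s
Δx = v₀t + ½at² = 7.00·14.5 + 0.5·0·14.5² = 102 m

Phase 3 (decelerating): v₀ = 7.00 m/s, a = -0.8 m/s².
v = v₀ + at → t = (0 − 7.00) / -0.8 = 8.75 s
v² = v₀² + 2aΔx → Δx = (0² − 7.00²)/(2·-0.8) = 30.6 m
Total time = 3.68 + 14.5 + 8.75 = 26.9 s

26.9 s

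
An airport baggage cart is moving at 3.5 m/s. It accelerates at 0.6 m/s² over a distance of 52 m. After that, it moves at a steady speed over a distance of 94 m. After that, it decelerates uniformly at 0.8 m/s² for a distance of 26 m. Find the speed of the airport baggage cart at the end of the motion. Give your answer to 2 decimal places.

Phase 1 (accelerating): v₀ = 3.50 m/s, a = 0.6 m/s².
v² = v₀² + 2aΔx = 3.50² + 2·0.6·52 = 74.7 → v = 8.64 m/s
t = (v − v₀)/a = (8.64 − 3.50)/0.6 = 8.57 s

Phase 2 (constant speed): v₀ = 8.64 m/s, a = 0 m/s².
Constant speed: t = d/v = 94/8.64 = 10.9 s

Phase 3 (decelerating): v₀ = 8.64 m/s, a = -0.8 m/s².
v² = v₀² + 2aΔx = 8.64² + 2·-0.8·26 = 33.1 → v = 5.75 m/s
t = (v − v₀)/a = (5.75 − 8.64)/-0.8 = 3.61 s
Final speed = 5.75 m/s

5.75 m/s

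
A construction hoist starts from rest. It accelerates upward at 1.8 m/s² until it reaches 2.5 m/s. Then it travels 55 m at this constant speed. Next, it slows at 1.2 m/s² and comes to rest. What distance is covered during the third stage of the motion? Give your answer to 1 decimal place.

2.6 m

Phase 1 (accelerating): v₀ = 0 m/s, a = 1.8 m/s².
v = v₀ + at → t = (2.5 − 0) / 1.8 = 1.39 s
v² = v₀² + 2aΔx → Δx = (2.5² − 0²)/(2·1.8) = 1.74 m

Phase 2 (constant speed): v₀ = 2.50 m/s, a = 0 m/s².
Constant speed: t = d/v = 55/2.50 = 22.0 s

Phase 3 (decelerating): v₀ = 2.50 m/s, a = -1.2 m/s².
v = v₀ + at → t = (0 − 2.50) / -1.2 = 2.08 s
v² = v₀² + 2aΔx → Δx = (0² − 2.50²)/(2·-1.2) = 2.60 m
Distance in phase 3 = 2.60 m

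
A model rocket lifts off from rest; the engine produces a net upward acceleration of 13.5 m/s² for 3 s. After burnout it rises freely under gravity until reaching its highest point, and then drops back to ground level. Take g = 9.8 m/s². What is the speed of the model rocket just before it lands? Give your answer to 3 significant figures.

53.2 m/s

Phase 1 (powered ascent): v₀ = 0 m/s, a = 13.5 m/s².
v = v₀ + at = 0 + (13.5)(3) = 40.5 m/s
Δx = v₀t + ½at² = 0·3 + 0.5·13.5·3² = 60.8 m

Phase 2 (coasting upward): v₀ = 40.5 m/s, a = -9.8 m/s².
v = v₀ + at → t = (0 − 40.5) / -9.8 = 4.13 s
v² = v₀² + 2aΔx → Δx = (0² − 40.5²)/(2·-9.8) = 83.7 m

Phase 3 (free fall): v₀ = 0 m/s, a = -9.8 m/s².
Falls 144 m from rest: t = √(2·144/9.8) = 5.43 s; v = g·t = 53.2 m/s.
Impact speed = 53.2 m/s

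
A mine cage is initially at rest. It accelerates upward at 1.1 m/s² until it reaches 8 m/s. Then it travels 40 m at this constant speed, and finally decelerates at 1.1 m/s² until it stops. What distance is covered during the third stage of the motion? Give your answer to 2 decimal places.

Phase 1 (accelerating): v₀ = 0 m/s, a = 1.1 m/s².
v = v₀ + at → t = (8 − 0) / 1.1 = 7.27 s
v² = v₀² + 2aΔx → Δx = (8² − 0²)/(2·1.1) = 29.1 m

Phase 2 (constant speed): v₀ = 8.00 m/s, a = 0 m/s².
Constant speed: t = d/v = 40/8.00 = 5.00 s

Phase 3 (decelerating): v₀ = 8.00 m/s, a = -1.1 m/s².
v = v₀ + at → t = (0 − 8.00) / -1.1 = 7.27 s
v² = v₀² + 2aΔx → Δx = (0² − 8.00²)/(2·-1.1) = 29.1 m
Distance in phase 3 = 29.1 m

29.09 m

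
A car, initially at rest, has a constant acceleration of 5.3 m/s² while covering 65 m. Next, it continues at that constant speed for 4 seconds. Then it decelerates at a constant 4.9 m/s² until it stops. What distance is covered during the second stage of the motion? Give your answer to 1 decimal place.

105.0 m

Phase 1 (accelerating): v₀ = 0 m/s, a = 5.3 m/s².
v² = v₀² + 2aΔx = 0² + 2·5.3·65 = 689 → v = 26.2 m/s
t = (v − v₀)/a = (26.2 − 0)/5.3 = 4.95 s

Phase 2 (constant speed): v₀ = 26.2 m/s, a = 0 m/s².
v = v₀ + at = 26.2 + (0)(4) = 26.2 m/s
Δx = v₀t + ½at² = 26.2·4 + 0.5·0·4² = 105 m
Distance in phase 2 = 105 m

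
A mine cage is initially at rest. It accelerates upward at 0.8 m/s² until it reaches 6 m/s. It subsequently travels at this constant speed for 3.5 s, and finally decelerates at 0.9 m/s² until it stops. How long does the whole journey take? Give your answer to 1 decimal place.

Phase 1 (accelerating): v₀ = 0 m/s, a = 0.8 m/s².
v = v₀ + at → t = (6 − 0) / 0.8 = 7.50 s
v² = v₀² + 2aΔx → Δx = (6² − 0²)/(2·0.8) = 22.5 m

Phase 2 (constant speed): v₀ = 6.00 m/s, a = 0 m/s².
v = v₀ + at = 6.00 + (0)(3.5) = 6.00 m/s
Δx = v₀t + ½at² = 6.00·3.5 + 0.5·0·3.5² = 21.0 m

Phase 3 (decelerating): v₀ = 6.00 m/s, a = -0.9 m/s².
v = v₀ + at → t = (0 − 6.00) / -0.9 = 6.67 s
v² = v₀² + 2aΔx → Δx = (0² − 6.00²)/(2·-0.9) = 20.0 m
Total time = 7.50 + 3.50 + 6.67 = 17.7 s

17.7 s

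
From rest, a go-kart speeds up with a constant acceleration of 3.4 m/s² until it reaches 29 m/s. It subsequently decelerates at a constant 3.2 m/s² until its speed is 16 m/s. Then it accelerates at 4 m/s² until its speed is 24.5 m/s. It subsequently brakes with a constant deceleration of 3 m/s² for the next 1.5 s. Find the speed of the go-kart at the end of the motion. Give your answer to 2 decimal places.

Phase 1 (accelerating): v₀ = 0 m/s, a = 3.4 m/s².
v = v₀ + at → t = (29 − 0) / 3.4 = 8.53 s
v² = v₀² + 2aΔx → Δx = (29² − 0²)/(2·3.4) = 124 m

Phase 2 (decelerating): v₀ = 29.0 m/s, a = -3.2 m/s².
v = v₀ + at → t = (16 − 29.0) / -3.2 = 4.06 s
v² = v₀² + 2aΔx → Δx = (16² − 29.0²)/(2·-3.2) = 91.4 m

Phase 3 (accelerating): v₀ = 16.0 m/s, a = 4 m/s².
v = v₀ + at → t = (24.5 − 16.0) / 4 = 2.12 s
v² = v₀² + 2aΔx → Δx = (24.5² − 16.0²)/(2·4) = 43.0 m

Phase 4 (decelerating): v₀ = 24.5 m/s, a = -3 m/s².
v = v₀ + at = 24.5 + (-3)(1.5) = 20.0 m/s
Δx = v₀t + ½at² = 24.5·1.5 + 0.5·-3·1.5² = 33.4 m
Final speed = 20.0 m/s

20.00 m/s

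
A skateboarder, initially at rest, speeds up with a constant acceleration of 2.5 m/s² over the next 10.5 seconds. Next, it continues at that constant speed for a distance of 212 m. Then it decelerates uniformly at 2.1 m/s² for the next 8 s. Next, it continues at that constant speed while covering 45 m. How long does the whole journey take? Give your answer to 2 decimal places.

31.34 s

Phase 1 (accelerating): v₀ = 0 m/s, a = 2.5 m/s².
v = v₀ + at = 0 + (2.5)(10.5) = 26.2 m/s
Δx = v₀t + ½at² = 0·10.5 + 0.5·2.5·10.5² = 138 m

Phase 2 (constant speed): v₀ = 26.2 m/s, a = 0 m/s².
Constant speed: t = d/v = 212/26.2 = 8.08 s

Phase 3 (decelerating): v₀ = 26.2 m/s, a = -2.1 m/s².
v = v₀ + at = 26.2 + (-2.1)(8) = 9.45 m/s
Δx = v₀t + ½at² = 26.2·8 + 0.5·-2.1·8² = 143 m

Phase 4 (constant speed): v₀ = 9.45 m/s, a = 0 m/s².
Constant speed: t = d/v = 45/9.45 = 4.76 s
Total time = 10.5 + 8.08 + 8.00 + 4.76 = 31.3 s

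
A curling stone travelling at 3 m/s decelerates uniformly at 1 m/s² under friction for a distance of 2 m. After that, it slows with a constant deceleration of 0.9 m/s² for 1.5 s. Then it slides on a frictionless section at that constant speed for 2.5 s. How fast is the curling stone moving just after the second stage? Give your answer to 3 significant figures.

Phase 1 (decelerating): v₀ = 3.00 m/s, a = -1 m/s².
v² = v₀² + 2aΔx = 3.00² + 2·-1·2 = 5.00 → v = 2.24 m/s
t = (v − v₀)/a = (2.24 − 3.00)/-1 = 0.764 s

Phase 2 (decelerating): v₀ = 2.24 m/s, a = -0.9 m/s².
v = v₀ + at = 2.24 + (-0.9)(1.5) = 0.886 m/s
Δx = v₀t + ½at² = 2.24·1.5 + 0.5·-0.9·1.5² = 2.34 m
Speed at end of phase 2 = 0.886 m/s

0.886 m/s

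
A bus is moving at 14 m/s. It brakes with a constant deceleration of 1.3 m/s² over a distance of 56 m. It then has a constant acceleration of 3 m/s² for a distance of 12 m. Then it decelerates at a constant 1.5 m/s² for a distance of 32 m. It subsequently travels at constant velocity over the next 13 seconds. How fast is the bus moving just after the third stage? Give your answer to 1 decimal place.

Phase 1 (decelerating): v₀ = 14.0 m/s, a = -1.3 m/s².
v² = v₀² + 2aΔx = 14.0² + 2·-1.3·56 = 50.4 → v = 7.10 m/s
t = (v − v₀)/a = (7.10 − 14.0)/-1.3 = 5.31 s

Phase 2 (accelerating): v₀ = 7.10 m/s, a = 3 m/s².
v² = v₀² + 2aΔx = 7.10² + 2·3·12 = 122 → v = 11.1 m/s
t = (v − v₀)/a = (11.1 − 7.10)/3 = 1.32 s

Phase 3 (decelerating): v₀ = 11.1 m/s, a = -1.5 m/s².
v² = v₀² + 2aΔx = 11.1² + 2·-1.5·32 = 26.4 → v = 5.14 m/s
t = (v − v₀)/a = (5.14 − 11.1)/-1.5 = 3.95 s
Speed at end of phase 3 = 5.14 m/s

5.1 m/s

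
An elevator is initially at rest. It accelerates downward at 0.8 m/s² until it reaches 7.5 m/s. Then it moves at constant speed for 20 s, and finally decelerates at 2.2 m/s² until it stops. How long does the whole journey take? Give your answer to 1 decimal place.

32.8 s

Phase 1 (accelerating): v₀ = 0 m/s, a = 0.8 m/s².
v = v₀ + at → t = (7.5 − 0) / 0.8 = 9.38 s
v² = v₀² + 2aΔx → Δx = (7.5² − 0²)/(2·0.8) = 35.2 m

Phase 2 (constant speed): v₀ = 7.50 m/s, a = 0 m/s².
v = v₀ + at = 7.50 + (0)(20) = 7.50 m/s
Δx = v₀t + ½at² = 7.50·20 + 0.5·0·20² = 150 m

Phase 3 (decelerating): v₀ = 7.50 m/s, a = -2.2 m/s².
v = v₀ + at → t = (0 − 7.50) / -2.2 = 3.41 s
v² = v₀² + 2aΔx → Δx = (0² − 7.50²)/(2·-2.2) = 12.8 m
Total time = 9.38 + 20.0 + 3.41 = 32.8 s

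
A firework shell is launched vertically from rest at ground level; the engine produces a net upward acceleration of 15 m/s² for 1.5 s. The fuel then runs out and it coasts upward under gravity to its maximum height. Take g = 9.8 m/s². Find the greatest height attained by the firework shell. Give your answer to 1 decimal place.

Phase 1 (powered ascent): v₀ = 0 m/s, a = 15 m/s².
v = v₀ + at = 0 + (15)(1.5) = 22.5 m/s
Δx = v₀t + ½at² = 0·1.5 + 0.5·15·1.5² = 16.9 m

Phase 2 (coasting upward): v₀ = 22.5 m/s, a = -9.8 m/s².
v = v₀ + at → t = (0 − 22.5) / -9.8 = 2.30 s
v² = v₀² + 2aΔx → Δx = (0² − 22.5²)/(2·-9.8) = 25.8 m
Maximum height = 16.9 + 25.8 = 42.7 m

42.7 m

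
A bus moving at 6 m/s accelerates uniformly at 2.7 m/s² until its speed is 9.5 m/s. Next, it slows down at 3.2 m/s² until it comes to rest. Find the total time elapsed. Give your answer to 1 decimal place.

Phase 1 (accelerating): v₀ = 6.00 m/s, a = 2.7 m/s².
v = v₀ + at → t = (9.5 − 6.00) / 2.7 = 1.30 s
v² = v₀² + 2aΔx → Δx = (9.5² − 6.00²)/(2·2.7) = 10.0 m

Phase 2 (decelerating): v₀ = 9.50 m/s, a = -3.2 m/s².
v = v₀ + at → t = (0 − 9.50) / -3.2 = 2.97 s
v² = v₀² + 2aΔx → Δx = (0² − 9.50²)/(2·-3.2) = 14.1 m
Total time = 1.30 + 2.97 = 4.27 s

4.3 s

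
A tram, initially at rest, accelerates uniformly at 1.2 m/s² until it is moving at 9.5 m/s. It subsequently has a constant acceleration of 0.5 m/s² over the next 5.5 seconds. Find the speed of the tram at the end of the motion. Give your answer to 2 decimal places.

Phase 1 (accelerating): v₀ = 0 m/s, a = 1.2 m/s².
v = v₀ + at → t = (9.5 − 0) / 1.2 = 7.92 s
v² = v₀² + 2aΔx → Δx = (9.5² − 0²)/(2·1.2) = 37.6 m

Phase 2 (accelerating): v₀ = 9.50 m/s, a = 0.5 m/s².
v = v₀ + at = 9.50 + (0.5)(5.5) = 12.2 m/s
Δx = v₀t + ½at² = 9.50·5.5 + 0.5·0.5·5.5² = 59.8 m
Final speed = 12.2 m/s

12.25 m/s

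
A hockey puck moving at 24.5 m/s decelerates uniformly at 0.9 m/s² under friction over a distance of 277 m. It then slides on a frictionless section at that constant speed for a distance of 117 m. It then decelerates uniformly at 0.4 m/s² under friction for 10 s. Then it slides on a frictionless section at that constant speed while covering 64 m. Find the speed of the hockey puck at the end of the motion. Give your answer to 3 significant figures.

6.08 m/s

Phase 1 (decelerating): v₀ = 24.5 m/s, a = -0.9 m/s².
v² = v₀² + 2aΔx = 24.5² + 2·-0.9·277 = 102 → v = 10.1 m/s
t = (v − v₀)/a = (10.1 − 24.5)/-0.9 = 16.0 s

Phase 2 (constant speed): v₀ = 10.1 m/s, a = 0 m/s².
Constant speed: t = d/v = 117/10.1 = 11.6 s

Phase 3 (decelerating): v₀ = 10.1 m/s, a = -0.4 m/s².
v = v₀ + at = 10.1 + (-0.4)(10) = 6.08 m/s
Δx = v₀t + ½at² = 10.1·10 + 0.5·-0.4·10² = 80.8 m

Phase 4 (constant speed): v₀ = 6.08 m/s, a = 0 m/s².
Constant speed: t = d/v = 64/6.08 = 10.5 s
Final speed = 6.08 m/s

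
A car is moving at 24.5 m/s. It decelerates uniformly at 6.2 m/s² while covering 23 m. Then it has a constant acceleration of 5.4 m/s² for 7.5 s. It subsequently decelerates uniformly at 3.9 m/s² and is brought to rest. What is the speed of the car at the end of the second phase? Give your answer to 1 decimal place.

Phase 1 (decelerating): v₀ = 24.5 m/s, a = -6.2 m/s².
v² = v₀² + 2aΔx = 24.5² + 2·-6.2·23 = 315 → v = 17.7 m/s
t = (v − v₀)/a = (17.7 − 24.5)/-6.2 = 1.09 s

Phase 2 (accelerating): v₀ = 17.7 m/s, a = 5.4 m/s².
v = v₀ + at = 17.7 + (5.4)(7.5) = 58.2 m/s
Δx = v₀t + ½at² = 17.7·7.5 + 0.5·5.4·7.5² = 285 m
Speed at end of phase 2 = 58.2 m/s

58.2 m/s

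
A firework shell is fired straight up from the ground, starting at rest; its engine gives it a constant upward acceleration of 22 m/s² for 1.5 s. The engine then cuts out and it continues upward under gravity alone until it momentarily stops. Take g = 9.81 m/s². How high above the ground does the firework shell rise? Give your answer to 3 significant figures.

Phase 1 (powered ascent): v₀ = 0 m/s, a = 22 m/s².
v = v₀ + at = 0 + (22)(1.5) = 33.0 m/s
Δx = v₀t + ½at² = 0·1.5 + 0.5·22·1.5² = 24.8 m

Phase 2 (coasting upward): v₀ = 33.0 m/s, a = -9.81 m/s².
v = v₀ + at → t = (0 − 33.0) / -9.81 = 3.36 s
v² = v₀² + 2aΔx → Δx = (0² − 33.0²)/(2·-9.81) = 55.5 m
Maximum height = 24.8 + 55.5 = 80.3 m

80.3 m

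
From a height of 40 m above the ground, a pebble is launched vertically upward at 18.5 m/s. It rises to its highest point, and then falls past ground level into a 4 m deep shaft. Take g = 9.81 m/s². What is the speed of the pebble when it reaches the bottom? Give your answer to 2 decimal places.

Phase 1 (rising): v₀ = 18.5 m/s, a = -9.81 m/s².
v = v₀ + at → t = (0 − 18.5) / -9.81 = 1.89 s
v² = v₀² + 2aΔx → Δx = (0² − 18.5²)/(2·-9.81) = 17.4 m

Phase 2 (falling): v₀ = 0 m/s, a = -9.81 m/s².
Falls 61.4 m from rest: t = √(2·61.4/9.81) = 3.54 s; v = g·t = 34.7 m/s.
Final speed = 34.7 m/s

34.72 m/s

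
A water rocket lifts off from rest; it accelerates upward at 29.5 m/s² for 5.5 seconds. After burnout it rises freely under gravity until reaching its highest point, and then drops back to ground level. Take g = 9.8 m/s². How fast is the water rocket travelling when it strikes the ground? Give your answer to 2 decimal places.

Phase 1 (powered ascent): v₀ = 0 m/s, a = 29.5 m/s².
v = v₀ + at = 0 + (29.5)(5.5) = 162 m/s
Δx = v₀t + ½at² = 0·5.5 + 0.5·29.5·5.5² = 446 m

Phase 2 (coasting upward): v₀ = 162 m/s, a = -9.8 m/s².
v = v₀ + at → t = (0 − 162) / -9.8 = 16.6 s
v² = v₀² + 2aΔx → Δx = (0² − 162²)/(2·-9.8) = 1340 m

Phase 3 (free fall): v₀ = 0 m/s, a = -9.8 m/s².
Falls 1790 m from rest: t = √(2·1790/9.8) = 19.1 s; v = g·t = 187 m/s.
Impact speed = 187 m/s

187.27 m/s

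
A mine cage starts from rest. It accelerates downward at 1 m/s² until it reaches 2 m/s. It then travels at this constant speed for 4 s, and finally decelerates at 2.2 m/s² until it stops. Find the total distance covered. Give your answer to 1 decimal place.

Phase 1 (accelerating): v₀ = 0 m/s, a = 1 m/s².
v = v₀ + at → t = (2 − 0) / 1 = 2.00 s
v² = v₀² + 2aΔx → Δx = (2² − 0²)/(2·1) = 2.00 m

Phase 2 (constant speed): v₀ = 2.00 m/s, a = 0 m/s².
v = v₀ + at = 2.00 + (0)(4) = 2.00 m/s
Δx = v₀t + ½at² = 2.00·4 + 0.5·0·4² = 8.00 m

Phase 3 (decelerating): v₀ = 2.00 m/s, a = -2.2 m/s².
v = v₀ + at → t = (0 − 2.00) / -2.2 = 0.909 s
v² = v₀² + 2aΔx → Δx = (0² − 2.00²)/(2·-2.2) = 0.909 m
Total distance = 2.00 + 8.00 + 0.909 = 10.9 m

10.9 m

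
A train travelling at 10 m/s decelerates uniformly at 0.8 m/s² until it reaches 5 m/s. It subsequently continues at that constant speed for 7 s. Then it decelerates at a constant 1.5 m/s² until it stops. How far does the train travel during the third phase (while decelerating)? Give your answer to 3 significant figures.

Phase 1 (decelerating): v₀ = 10.0 m/s, a = -0.8 m/s².
v = v₀ + at → t = (5 − 10.0) / -0.8 = 6.25 s
v² = v₀² + 2aΔx → Δx = (5² − 10.0²)/(2·-0.8) = 46.9 m

Phase 2 (constant speed): v₀ = 5.00 m/s, a = 0 m/s².
v = v₀ + at = 5.00 + (0)(7) = 5.00 m/s
Δx = v₀t + ½at² = 5.00·7 + 0.5·0·7² = 35.0 m

Phase 3 (decelerating): v₀ = 5.00 m/s, a = -1.5 m/s².
v = v₀ + at → t = (0 − 5.00) / -1.5 = 3.33 s
v² = v₀² + 2aΔx → Δx = (0² − 5.00²)/(2·-1.5) = 8.33 m
Distance in phase 3 = 8.33 m

8.33 m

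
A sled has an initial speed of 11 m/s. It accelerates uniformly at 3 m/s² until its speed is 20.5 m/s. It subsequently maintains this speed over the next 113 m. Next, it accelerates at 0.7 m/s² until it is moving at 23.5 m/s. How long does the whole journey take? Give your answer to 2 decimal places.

Phase 1 (accelerating): v₀ = 11.0 m/s, a = 3 m/s².
v = v₀ + at → t = (20.5 − 11.0) / 3 = 3.17 s
v² = v₀² + 2aΔx → Δx = (20.5² − 11.0²)/(2·3) = 49.9 m

Phase 2 (constant speed): v₀ = 20.5 m/s, a = 0 m/s².
Constant speed: t = d/v = 113/20.5 = 5.51 s

Phase 3 (accelerating): v₀ = 20.5 m/s, a = 0.7 m/s².
v = v₀ + at → t = (23.5 − 20.5) / 0.7 = 4.29 s
v² = v₀² + 2aΔx → Δx = (23.5² − 20.5²)/(2·0.7) = 94.3 m
Total time = 3.17 + 5.51 + 4.29 = 13.0 s

12.96 s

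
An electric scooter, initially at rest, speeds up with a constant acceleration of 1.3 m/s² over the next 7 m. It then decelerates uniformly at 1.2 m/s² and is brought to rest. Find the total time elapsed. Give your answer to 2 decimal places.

6.84 s

Phase 1 (accelerating): v₀ = 0 m/s, a = 1.3 m/s².
v² = v₀² + 2aΔx = 0² + 2·1.3·7 = 18.2 → v = 4.27 m/s
t = (v − v₀)/a = (4.27 − 0)/1.3 = 3.28 s

Phase 2 (decelerating): v₀ = 4.27 m/s, a = -1.2 m/s².
v = v₀ + at → t = (0 − 4.27) / -1.2 = 3.56 s
v² = v₀² + 2aΔx → Δx = (0² − 4.27²)/(2·-1.2) = 7.58 m
Total time = 3.28 + 3.56 = 6.84 s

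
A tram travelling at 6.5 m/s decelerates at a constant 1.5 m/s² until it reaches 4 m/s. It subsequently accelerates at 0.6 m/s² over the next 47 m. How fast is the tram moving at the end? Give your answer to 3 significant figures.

Phase 1 (decelerating): v₀ = 6.50 m/s, a = -1.5 m/s².
v = v₀ + at → t = (4 − 6.50) / -1.5 = 1.67 s
v² = v₀² + 2aΔx → Δx = (4² − 6.50²)/(2·-1.5) = 8.75 m

Phase 2 (accelerating): v₀ = 4.00 m/s, a = 0.6 m/s².
v² = v₀² + 2aΔx = 4.00² + 2·0.6·47 = 72.4 → v = 8.51 m/s
t = (v − v₀)/a = (8.51 − 4.00)/0.6 = 7.51 s
Final speed = 8.51 m/s

8.51 m/s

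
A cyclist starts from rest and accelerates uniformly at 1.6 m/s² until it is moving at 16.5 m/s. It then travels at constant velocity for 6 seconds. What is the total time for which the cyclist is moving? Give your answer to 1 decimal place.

16.3 s

Phase 1 (accelerating): v₀ = 0 m/s, a = 1.6 m/s².
v = v₀ + at → t = (16.5 − 0) / 1.6 = 10.3 s
v² = v₀² + 2aΔx → Δx = (16.5² − 0²)/(2·1.6) = 85.1 m

Phase 2 (constant speed): v₀ = 16.5 m/s, a = 0 m/s².
v = v₀ + at = 16.5 + (0)(6) = 16.5 m/s
Δx = v₀t + ½at² = 16.5·6 + 0.5·0·6² = 99.0 m
Total time = 10.3 + 6.00 = 16.3 s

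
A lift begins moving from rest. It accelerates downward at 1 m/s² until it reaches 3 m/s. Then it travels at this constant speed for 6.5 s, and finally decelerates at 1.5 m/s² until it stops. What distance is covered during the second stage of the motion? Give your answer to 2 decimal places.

19.50 m

Phase 1 (accelerating): v₀ = 0 m/s, a = 1 m/s².
v = v₀ + at → t = (3 − 0) / 1 = 3.00 s
v² = v₀² + 2aΔx → Δx = (3² − 0²)/(2·1) = 4.50 m

Phase 2 (constant speed): v₀ = 3.00 m/s, a = 0 m/s².
v = v₀ + at = 3.00 + (0)(6.5) = 3.00 m/s
Δx = v₀t + ½at² = 3.00·6.5 + 0.5·0·6.5² = 19.5 m
Distance in phase 2 = 19.5 m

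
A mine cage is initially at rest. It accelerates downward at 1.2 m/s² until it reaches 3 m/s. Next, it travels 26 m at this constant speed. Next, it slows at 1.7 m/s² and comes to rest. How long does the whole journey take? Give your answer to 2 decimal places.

Phase 1 (accelerating): v₀ = 0 m/s, a = 1.2 m/s².
v = v₀ + at → t = (3 − 0) / 1.2 = 2.50 s
v² = v₀² + 2aΔx → Δx = (3² − 0²)/(2·1.2) = 3.75 m

Phase 2 (constant speed): v₀ = 3.00 m/s, a = 0 m/s².
Constant speed: t = d/v = 26/3.00 = 8.67 s

Phase 3 (decelerating): v₀ = 3.00 m/s, a = -1.7 m/s².
v = v₀ + at → t = (0 − 3.00) / -1.7 = 1.76 s
v² = v₀² + 2aΔx → Δx = (0² − 3.00²)/(2·-1.7) = 2.65 m
Total time = 2.50 + 8.67 + 1.76 = 12.9 s

12.93 s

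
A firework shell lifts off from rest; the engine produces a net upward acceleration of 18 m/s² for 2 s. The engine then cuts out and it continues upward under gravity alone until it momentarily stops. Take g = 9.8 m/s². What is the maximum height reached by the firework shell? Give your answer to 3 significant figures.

Phase 1 (powered ascent): v₀ = 0 m/s, a = 18 m/s².
v = v₀ + at = 0 + (18)(2) = 36.0 m/s
Δx = v₀t + ½at² = 0·2 + 0.5·18·2² = 36.0 m

Phase 2 (coasting upward): v₀ = 36.0 m/s, a = -9.8 m/s².
v = v₀ + at → t = (0 − 36.0) / -9.8 = 3.67 s
v² = v₀² + 2aΔx → Δx = (0² − 36.0²)/(2·-9.8) = 66.1 m
Maximum height = 36.0 + 66.1 = 102 m

102 m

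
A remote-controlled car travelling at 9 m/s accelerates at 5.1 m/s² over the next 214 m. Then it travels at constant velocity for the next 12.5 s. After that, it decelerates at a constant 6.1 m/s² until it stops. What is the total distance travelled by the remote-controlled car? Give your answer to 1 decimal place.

Phase 1 (accelerating): v₀ = 9.00 m/s, a = 5.1 m/s².
v² = v₀² + 2aΔx = 9.00² + 2·5.1·214 = 2260 → v = 47.6 m/s
t = (v − v₀)/a = (47.6 − 9.00)/5.1 = 7.56 s

Phase 2 (constant speed): v₀ = 47.6 m/s, a = 0 m/s².
v = v₀ + at = 47.6 + (0)(12.5) = 47.6 m/s
Δx = v₀t + ½at² = 47.6·12.5 + 0.5·0·12.5² = 595 m

Phase 3 (decelerating): v₀ = 47.6 m/s, a = -6.1 m/s².
v = v₀ + at → t = (0 − 47.6) / -6.1 = 7.80 s
v² = v₀² + 2aΔx → Δx = (0² − 47.6²)/(2·-6.1) = 186 m
Total distance = 214 + 595 + 186 = 994 m

994.3 m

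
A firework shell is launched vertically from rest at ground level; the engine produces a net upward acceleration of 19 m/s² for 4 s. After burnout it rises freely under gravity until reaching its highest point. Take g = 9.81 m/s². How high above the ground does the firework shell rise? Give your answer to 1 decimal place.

446.4 m

Phase 1 (powered ascent): v₀ = 0 m/s, a = 19 m/s².
v = v₀ + at = 0 + (19)(4) = 76.0 m/s
Δx = v₀t + ½at² = 0·4 + 0.5·19·4² = 152 m

Phase 2 (coasting upward): v₀ = 76.0 m/s, a = -9.81 m/s².
v = v₀ + at → t = (0 − 76.0) / -9.81 = 7.75 s
v² = v₀² + 2aΔx → Δx = (0² − 76.0²)/(2·-9.81) = 294 m
Maximum height = 152 + 294 = 446 m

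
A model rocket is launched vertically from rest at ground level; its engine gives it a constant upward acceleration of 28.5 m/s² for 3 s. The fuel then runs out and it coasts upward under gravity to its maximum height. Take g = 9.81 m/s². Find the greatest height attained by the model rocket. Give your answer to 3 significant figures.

Phase 1 (powered ascent): v₀ = 0 m/s, a = 28.5 m/s².
v = v₀ + at = 0 + (28.5)(3) = 85.5 m/s
Δx = v₀t + ½at² = 0·3 + 0.5·28.5·3² = 128 m

Phase 2 (coasting upward): v₀ = 85.5 m/s, a = -9.81 m/s².
v = v₀ + at → t = (0 − 85.5) / -9.81 = 8.72 s
v² = v₀² + 2aΔx → Δx = (0² − 85.5²)/(2·-9.81) = 373 m
Maximum height = 128 + 373 = 501 m

501 m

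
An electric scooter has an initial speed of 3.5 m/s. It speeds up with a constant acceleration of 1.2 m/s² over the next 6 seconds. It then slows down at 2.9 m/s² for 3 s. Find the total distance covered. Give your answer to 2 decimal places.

Phase 1 (accelerating): v₀ = 3.50 m/s, a = 1.2 m/s².
v = v₀ + at = 3.50 + (1.2)(6) = 10.7 m/s
Δx = v₀t + ½at² = 3.50·6 + 0.5·1.2·6² = 42.6 m

Phase 2 (decelerating): v₀ = 10.7 m/s, a = -2.9 m/s².
v = v₀ + at = 10.7 + (-2.9)(3) = 2.00 m/s
Δx = v₀t + ½at² = 10.7·3 + 0.5·-2.9·3² = 19.0 m
Total distance = 42.6 + 19.0 = 61.6 m

61.65 m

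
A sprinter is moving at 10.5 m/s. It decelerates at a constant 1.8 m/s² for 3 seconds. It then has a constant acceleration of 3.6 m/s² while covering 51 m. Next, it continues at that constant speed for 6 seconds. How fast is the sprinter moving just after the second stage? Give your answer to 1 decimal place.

Phase 1 (decelerating): v₀ = 10.5 m/s, a = -1.8 m/s².
v = v₀ + at = 10.5 + (-1.8)(3) = 5.10 m/s
Δx = v₀t + ½at² = 10.5·3 + 0.5·-1.8·3² = 23.4 m

Phase 2 (accelerating): v₀ = 5.10 m/s, a = 3.6 m/s².
v² = v₀² + 2aΔx = 5.10² + 2·3.6·51 = 393 → v = 19.8 m/s
t = (v − v₀)/a = (19.8 − 5.10)/3.6 = 4.09 s
Speed at end of phase 2 = 19.8 m/s

19.8 m/s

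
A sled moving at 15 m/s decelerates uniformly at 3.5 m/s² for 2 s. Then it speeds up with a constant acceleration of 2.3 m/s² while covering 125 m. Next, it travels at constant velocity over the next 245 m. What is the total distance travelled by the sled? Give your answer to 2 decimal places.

Phase 1 (decelerating): v₀ = 15.0 m/s, a = -3.5 m/s².
v = v₀ + at = 15.0 + (-3.5)(2) = 8.00 m/s
Δx = v₀t + ½at² = 15.0·2 + 0.5·-3.5·2² = 23.0 m

Phase 2 (accelerating): v₀ = 8.00 m/s, a = 2.3 m/s².
v² = v₀² + 2aΔx = 8.00² + 2·2.3·125 = 639 → v = 25.3 m/s
t = (v − v₀)/a = (25.3 − 8.00)/2.3 = 7.51 s

Phase 3 (constant speed): v₀ = 25.3 m/s, a = 0 m/s².
Constant speed: t = d/v = 245/25.3 = 9.69 s
Total distance = 23.0 + 125 + 245 = 393 m

393.00 m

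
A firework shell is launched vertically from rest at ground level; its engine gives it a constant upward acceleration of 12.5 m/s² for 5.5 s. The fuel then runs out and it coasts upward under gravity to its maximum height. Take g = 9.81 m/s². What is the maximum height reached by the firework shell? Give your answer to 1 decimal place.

Phase 1 (powered ascent): v₀ = 0 m/s, a = 12.5 m/s².
v = v₀ + at = 0 + (12.5)(5.5) = 68.8 m/s
Δx = v₀t + ½at² = 0·5.5 + 0.5·12.5·5.5² = 189 m

Phase 2 (coasting upward): v₀ = 68.8 m/s, a = -9.81 m/s².
v = v₀ + at → t = (0 − 68.8) / -9.81 = 7.01 s
v² = v₀² + 2aΔx → Δx = (0² − 68.8²)/(2·-9.81) = 241 m
Maximum height = 189 + 241 = 430 m

430.0 m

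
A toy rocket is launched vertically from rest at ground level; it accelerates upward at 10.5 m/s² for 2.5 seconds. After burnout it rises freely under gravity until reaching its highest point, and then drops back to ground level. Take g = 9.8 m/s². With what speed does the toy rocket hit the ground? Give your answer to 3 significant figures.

Phase 1 (powered ascent): v₀ = 0 m/s, a = 10.5 m/s².
v = v₀ + at = 0 + (10.5)(2.5) = 26.2 m/s
Δx = v₀t + ½at² = 0·2.5 + 0.5·10.5·2.5² = 32.8 m

Phase 2 (coasting upward): v₀ = 26.2 m/s, a = -9.8 m/s².
v = v₀ + at → t = (0 − 26.2) / -9.8 = 2.68 s
v² = v₀² + 2aΔx → Δx = (0² − 26.2²)/(2·-9.8) = 35.2 m

Phase 3 (free fall): v₀ = 0 m/s, a = -9.8 m/s².
Falls 68.0 m from rest: t = √(2·68.0/9.8) = 3.72 s; v = g·t = 36.5 m/s.
Impact speed = 36.5 m/s

36.5 m/s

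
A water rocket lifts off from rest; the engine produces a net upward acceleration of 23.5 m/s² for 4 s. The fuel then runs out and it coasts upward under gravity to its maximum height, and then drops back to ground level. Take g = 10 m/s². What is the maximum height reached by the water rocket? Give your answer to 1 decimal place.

Phase 1 (powered ascent): v₀ = 0 m/s, a = 23.5 m/s².
v = v₀ + at = 0 + (23.5)(4) = 94.0 m/s
Δx = v₀t + ½at² = 0·4 + 0.5·23.5·4² = 188 m

Phase 2 (coasting upward): v₀ = 94.0 m/s, a = -10 m/s².
v = v₀ + at → t = (0 − 94.0) / -10 = 9.40 s
v² = v₀² + 2aΔx → Δx = (0² − 94.0²)/(2·-10) = 442 m
Maximum height = 188 + 442 = 630 m

629.8 m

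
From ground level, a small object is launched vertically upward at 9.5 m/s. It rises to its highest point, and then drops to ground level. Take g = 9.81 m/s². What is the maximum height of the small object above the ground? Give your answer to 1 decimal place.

Phase 1 (rising): v₀ = 9.50 m/s, a = -9.81 m/s².
v = v₀ + at → t = (0 − 9.50) / -9.81 = 0.968 s
v² = v₀² + 2aΔx → Δx = (0² − 9.50²)/(2·-9.81) = 4.60 m
Maximum height = 4.60 m

4.6 m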